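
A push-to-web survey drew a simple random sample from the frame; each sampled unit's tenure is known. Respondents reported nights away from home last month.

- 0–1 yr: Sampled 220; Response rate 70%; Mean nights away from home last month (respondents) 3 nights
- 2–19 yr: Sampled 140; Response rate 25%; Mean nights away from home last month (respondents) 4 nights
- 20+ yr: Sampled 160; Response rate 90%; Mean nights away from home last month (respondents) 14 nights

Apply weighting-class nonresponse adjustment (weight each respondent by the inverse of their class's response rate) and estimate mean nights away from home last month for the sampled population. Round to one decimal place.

6.7

Inverse-response-rate weighting restores each class to its sampled count, so class totals weight by n_sampled:
  0–1 yr: 220 × 3 = 660
  2–19 yr: 140 × 4 = 560
  20+ yr: 160 × 14 = 2240
Adjusted estimate = 3460 / 520 = 6.65385 → 6.7.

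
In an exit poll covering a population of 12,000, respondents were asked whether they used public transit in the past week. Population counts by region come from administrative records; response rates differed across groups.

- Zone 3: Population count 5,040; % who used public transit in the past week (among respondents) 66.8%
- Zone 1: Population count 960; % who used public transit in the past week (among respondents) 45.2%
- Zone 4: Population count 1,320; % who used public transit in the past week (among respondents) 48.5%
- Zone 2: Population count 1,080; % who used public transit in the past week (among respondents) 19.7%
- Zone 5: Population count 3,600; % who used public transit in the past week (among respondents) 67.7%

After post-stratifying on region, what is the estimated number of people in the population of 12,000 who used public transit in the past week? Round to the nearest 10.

Estimated count per cell = population count × respondent percentage:
  Zone 3: 5,040 × 66.8% = 3366.72
  Zone 1: 960 × 45.2% = 433.92
  Zone 4: 1,320 × 48.5% = 640.2
  Zone 2: 1,080 × 19.7% = 212.76
  Zone 5: 3,600 × 67.7% = 2437.2
Estimated total = 7090.8 → 7,090.

7,090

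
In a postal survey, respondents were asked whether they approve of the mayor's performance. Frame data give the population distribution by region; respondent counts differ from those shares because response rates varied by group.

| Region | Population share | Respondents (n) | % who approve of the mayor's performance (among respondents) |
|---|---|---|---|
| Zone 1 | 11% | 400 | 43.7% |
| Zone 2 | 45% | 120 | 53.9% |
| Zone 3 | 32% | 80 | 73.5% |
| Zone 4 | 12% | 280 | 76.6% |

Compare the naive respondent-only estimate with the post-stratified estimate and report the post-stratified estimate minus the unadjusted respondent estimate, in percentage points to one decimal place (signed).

+3.5 percentage points

Naive respondent-only estimate (weights = respondent counts):
  (400/880)×43.7 + (120/880)×53.9 + (80/880)×73.5 + (280/880)×76.6 = 58.2682%
Reweighting by population region shares:
  0.11×43.7 + 0.45×53.9 + 0.32×73.5 + 0.12×76.6 = 61.774%
Difference = 61.774 − 58.2682 = 3.5058 pp.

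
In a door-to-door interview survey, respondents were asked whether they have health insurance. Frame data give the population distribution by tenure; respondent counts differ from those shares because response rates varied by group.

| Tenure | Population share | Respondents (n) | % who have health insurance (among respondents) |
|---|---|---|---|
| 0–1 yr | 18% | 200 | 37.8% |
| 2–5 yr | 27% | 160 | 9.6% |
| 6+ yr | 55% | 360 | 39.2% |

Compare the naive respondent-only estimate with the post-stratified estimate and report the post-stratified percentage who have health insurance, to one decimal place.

Naive respondent-only estimate (weights = respondent counts):
  (200/720)×37.8 + (160/720)×9.6 + (360/720)×39.2 = 32.2333%
Post-stratified estimate weights by population shares:
  0.18×37.8 + 0.27×9.6 + 0.55×39.2 = 30.956%

31.0%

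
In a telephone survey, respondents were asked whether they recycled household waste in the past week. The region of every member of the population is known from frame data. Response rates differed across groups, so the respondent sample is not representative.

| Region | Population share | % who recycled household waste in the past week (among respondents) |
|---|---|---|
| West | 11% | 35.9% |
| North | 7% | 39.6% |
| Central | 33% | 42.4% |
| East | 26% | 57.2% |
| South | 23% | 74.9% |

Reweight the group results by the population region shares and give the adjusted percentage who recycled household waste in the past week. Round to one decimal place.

52.8%

Post-stratification weights by population share, not respondent share:
  West: 0.11 × 35.9 = 3.949
  North: 0.07 × 39.6 = 2.772
  Central: 0.33 × 42.4 = 13.992
  East: 0.26 × 57.2 = 14.872
  South: 0.23 × 74.9 = 17.227
Post-stratified estimate = 52.812 → 52.8%.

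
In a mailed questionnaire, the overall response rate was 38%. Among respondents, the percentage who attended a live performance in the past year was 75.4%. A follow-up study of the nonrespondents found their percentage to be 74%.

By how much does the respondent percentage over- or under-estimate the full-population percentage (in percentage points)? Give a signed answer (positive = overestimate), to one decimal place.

Nonresponse fraction = 1 − 0.38 = 0.62.
Bias = (nonresponse fraction) × (respondent percentage − nonrespondent percentage)
     = 0.62 × (75.4 − 74) = 0.62 × 1.4 = 0.868.

+0.9 percentage points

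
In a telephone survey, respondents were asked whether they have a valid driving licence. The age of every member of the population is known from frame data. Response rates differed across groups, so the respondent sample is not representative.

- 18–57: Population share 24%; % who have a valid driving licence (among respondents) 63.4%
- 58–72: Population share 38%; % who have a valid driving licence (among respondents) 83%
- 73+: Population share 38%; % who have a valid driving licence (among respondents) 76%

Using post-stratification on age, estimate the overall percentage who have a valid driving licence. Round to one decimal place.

75.6%

Reweight to the known age distribution:
  18–57: 0.24 × 63.4 = 15.216
  58–72: 0.38 × 83 = 31.54
  73+: 0.38 × 76 = 28.88
Post-stratified estimate = 75.636 → 75.6%.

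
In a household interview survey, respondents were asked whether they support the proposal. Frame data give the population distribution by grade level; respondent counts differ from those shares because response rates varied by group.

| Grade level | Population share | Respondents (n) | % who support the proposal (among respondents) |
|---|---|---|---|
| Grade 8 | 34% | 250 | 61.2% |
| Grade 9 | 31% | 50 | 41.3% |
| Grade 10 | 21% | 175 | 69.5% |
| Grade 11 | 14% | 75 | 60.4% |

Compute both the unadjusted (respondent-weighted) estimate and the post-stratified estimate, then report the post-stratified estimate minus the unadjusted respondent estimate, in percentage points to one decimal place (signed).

-5.3 percentage points

Unadjusted (pooled respondent) estimate weights by respondent counts:
  (250/550)×61.2 + (50/550)×41.3 + (175/550)×69.5 + (75/550)×60.4 = 61.9227%
Reweighting by population grade level shares:
  0.34×61.2 + 0.31×41.3 + 0.21×69.5 + 0.14×60.4 = 56.662%
Difference = 56.662 − 61.9227 = -5.2607 pp.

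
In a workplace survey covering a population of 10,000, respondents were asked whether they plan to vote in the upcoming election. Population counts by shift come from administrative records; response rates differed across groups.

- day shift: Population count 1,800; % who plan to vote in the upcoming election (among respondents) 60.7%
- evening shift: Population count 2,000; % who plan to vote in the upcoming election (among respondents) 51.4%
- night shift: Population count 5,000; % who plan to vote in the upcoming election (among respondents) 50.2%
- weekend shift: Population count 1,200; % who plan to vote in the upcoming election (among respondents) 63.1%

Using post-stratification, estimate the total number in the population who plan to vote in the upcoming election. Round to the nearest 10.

Each cell contributes its population count × the respondent rate:
  day shift: 1,800 × 60.7% = 1092.6
  evening shift: 2,000 × 51.4% = 1028
  night shift: 5,000 × 50.2% = 2510
  weekend shift: 1,200 × 63.1% = 757.2
Estimated total = 5387.8 → 5,390.

5,390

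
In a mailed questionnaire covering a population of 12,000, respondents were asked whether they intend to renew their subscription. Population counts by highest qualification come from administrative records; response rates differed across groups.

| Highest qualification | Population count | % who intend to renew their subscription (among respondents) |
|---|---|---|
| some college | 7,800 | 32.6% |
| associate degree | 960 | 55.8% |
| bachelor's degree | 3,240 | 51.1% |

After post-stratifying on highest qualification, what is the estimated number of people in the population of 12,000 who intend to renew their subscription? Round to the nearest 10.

Each cell contributes its population count × the respondent rate:
  some college: 7,800 × 32.6% = 2542.8
  associate degree: 960 × 55.8% = 535.68
  bachelor's degree: 3,240 × 51.1% = 1655.64
Estimated total = 4734.12 → 4,730.

4,730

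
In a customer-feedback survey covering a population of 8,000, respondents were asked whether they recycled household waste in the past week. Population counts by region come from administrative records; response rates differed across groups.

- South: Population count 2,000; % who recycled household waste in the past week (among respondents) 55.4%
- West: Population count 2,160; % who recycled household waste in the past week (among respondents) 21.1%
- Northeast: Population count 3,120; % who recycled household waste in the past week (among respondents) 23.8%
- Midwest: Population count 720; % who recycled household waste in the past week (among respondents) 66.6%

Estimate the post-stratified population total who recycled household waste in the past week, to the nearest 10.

2,790

Each cell contributes its population count × the respondent rate:
  South: 2,000 × 55.4% = 1108
  West: 2,160 × 21.1% = 455.76
  Northeast: 3,120 × 23.8% = 742.56
  Midwest: 720 × 66.6% = 479.52
Estimated total = 2785.84 → 2,790.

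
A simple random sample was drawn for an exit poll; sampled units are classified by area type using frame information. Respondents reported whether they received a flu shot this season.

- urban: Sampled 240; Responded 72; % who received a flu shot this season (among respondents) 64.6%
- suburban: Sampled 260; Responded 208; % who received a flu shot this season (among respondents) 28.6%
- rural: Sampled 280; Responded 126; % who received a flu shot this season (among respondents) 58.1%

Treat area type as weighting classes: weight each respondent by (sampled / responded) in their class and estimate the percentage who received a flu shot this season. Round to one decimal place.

50.3%

Response rates by class: urban 72/240 = 30%, suburban 208/260 = 80%, rural 126/280 = 45%.
Weighting each respondent by the inverse class response rate inflates each class back to its sampled size, so the class weight is n_sampled:
  urban: 240 × 64.6 = 15504
  suburban: 260 × 28.6 = 7436
  rural: 280 × 58.1 = 16,268
Adjusted estimate = 39,208 / 780 = 50.2667 → 50.3%.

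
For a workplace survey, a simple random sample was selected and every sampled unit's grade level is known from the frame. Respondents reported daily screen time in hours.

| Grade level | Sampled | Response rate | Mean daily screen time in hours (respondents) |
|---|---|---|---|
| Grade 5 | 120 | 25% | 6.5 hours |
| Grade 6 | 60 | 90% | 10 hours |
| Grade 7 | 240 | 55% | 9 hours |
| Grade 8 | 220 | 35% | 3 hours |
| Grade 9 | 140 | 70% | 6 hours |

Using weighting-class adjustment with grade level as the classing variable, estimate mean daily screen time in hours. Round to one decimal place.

Weighting each respondent by the inverse class response rate inflates each class back to its sampled size, so the class weight is n_sampled:
  Grade 5: 120 × 6.5 = 780
  Grade 6: 60 × 10 = 600
  Grade 7: 240 × 9 = 2160
  Grade 8: 220 × 3 = 660
  Grade 9: 140 × 6 = 840
Adjusted estimate = 5040 / 780 = 6.46154 → 6.5.

6.5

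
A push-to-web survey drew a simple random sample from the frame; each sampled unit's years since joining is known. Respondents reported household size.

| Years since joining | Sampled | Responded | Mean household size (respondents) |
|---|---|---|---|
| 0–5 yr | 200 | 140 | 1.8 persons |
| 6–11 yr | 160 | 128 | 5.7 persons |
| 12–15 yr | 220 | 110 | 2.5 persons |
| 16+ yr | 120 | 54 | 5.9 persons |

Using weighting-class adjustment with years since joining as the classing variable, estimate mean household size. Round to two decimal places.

3.61

Class response rates: 0–5 yr 140/200 = 70%, 6–11 yr 128/160 = 80%, 12–15 yr 110/220 = 50%, 16+ yr 54/120 = 45%.
Each respondent's weight = sampled/responded in their class; summing within a class gives n_sampled, so:
  0–5 yr: 200 × 1.8 = 360
  6–11 yr: 160 × 5.7 = 912
  12–15 yr: 220 × 2.5 = 550
  16+ yr: 120 × 5.9 = 708
Adjusted estimate = 2530 / 700 = 3.61429 → 3.61.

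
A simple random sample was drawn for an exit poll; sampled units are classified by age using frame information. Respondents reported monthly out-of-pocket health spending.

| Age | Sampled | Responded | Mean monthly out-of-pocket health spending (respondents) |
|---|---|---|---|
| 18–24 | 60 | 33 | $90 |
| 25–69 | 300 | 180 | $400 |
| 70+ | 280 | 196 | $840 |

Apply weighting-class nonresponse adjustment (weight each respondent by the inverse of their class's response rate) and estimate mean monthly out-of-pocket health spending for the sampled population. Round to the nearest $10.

Response rates by class: 18–24 33/60 = 55%, 25–69 180/300 = 60%, 70+ 196/280 = 70%.
Weighting each respondent by the inverse class response rate inflates each class back to its sampled size, so the class weight is n_sampled:
  18–24: 60 × 90 = 5400
  25–69: 300 × 400 = 120,000
  70+: 280 × 840 = 235,200
Adjusted estimate = 360,600 / 640 = 563.438 → $560.

$560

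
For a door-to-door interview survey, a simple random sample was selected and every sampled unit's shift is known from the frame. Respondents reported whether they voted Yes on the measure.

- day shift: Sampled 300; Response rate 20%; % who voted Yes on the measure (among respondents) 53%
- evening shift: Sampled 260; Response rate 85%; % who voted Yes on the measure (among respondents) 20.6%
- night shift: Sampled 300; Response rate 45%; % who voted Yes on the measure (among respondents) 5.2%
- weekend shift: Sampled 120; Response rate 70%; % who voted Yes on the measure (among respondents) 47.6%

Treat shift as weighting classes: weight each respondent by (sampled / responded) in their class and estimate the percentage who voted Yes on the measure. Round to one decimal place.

With weight = n_sampled/n_responded per class, the weighted class total is n_sampled:
  day shift: 300 × 53 = 15,900
  evening shift: 260 × 20.6 = 5356
  night shift: 300 × 5.2 = 1560
  weekend shift: 120 × 47.6 = 5712
Adjusted estimate = 28,528 / 980 = 29.1102 → 29.1%.

29.1%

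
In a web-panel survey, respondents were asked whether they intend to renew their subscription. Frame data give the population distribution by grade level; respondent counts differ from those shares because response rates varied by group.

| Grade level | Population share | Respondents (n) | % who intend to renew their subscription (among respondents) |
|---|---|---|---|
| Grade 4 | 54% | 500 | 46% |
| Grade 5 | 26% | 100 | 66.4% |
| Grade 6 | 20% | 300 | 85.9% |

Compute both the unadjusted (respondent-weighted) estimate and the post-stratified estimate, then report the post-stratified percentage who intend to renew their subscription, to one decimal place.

Naive respondent-only estimate (weights = respondent counts):
  (500/900)×46 + (100/900)×66.4 + (300/900)×85.9 = 61.5667%
Post-stratifying to population shares instead:
  0.54×46 + 0.26×66.4 + 0.2×85.9 = 59.284%

59.3%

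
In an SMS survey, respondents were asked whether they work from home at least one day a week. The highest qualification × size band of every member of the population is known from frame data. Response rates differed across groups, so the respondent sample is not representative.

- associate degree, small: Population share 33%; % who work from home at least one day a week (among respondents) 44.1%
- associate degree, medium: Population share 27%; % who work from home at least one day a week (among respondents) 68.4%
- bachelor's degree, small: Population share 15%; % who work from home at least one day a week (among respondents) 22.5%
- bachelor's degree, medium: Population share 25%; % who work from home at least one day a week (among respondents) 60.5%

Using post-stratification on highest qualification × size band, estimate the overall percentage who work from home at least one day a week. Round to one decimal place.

Each cell contributes population-share × respondent value:
  associate degree, small: 0.33 × 44.1 = 14.553
  associate degree, medium: 0.27 × 68.4 = 18.468
  bachelor's degree, small: 0.15 × 22.5 = 3.375
  bachelor's degree, medium: 0.25 × 60.5 = 15.125
Post-stratified estimate = 51.521 → 51.5%.

51.5%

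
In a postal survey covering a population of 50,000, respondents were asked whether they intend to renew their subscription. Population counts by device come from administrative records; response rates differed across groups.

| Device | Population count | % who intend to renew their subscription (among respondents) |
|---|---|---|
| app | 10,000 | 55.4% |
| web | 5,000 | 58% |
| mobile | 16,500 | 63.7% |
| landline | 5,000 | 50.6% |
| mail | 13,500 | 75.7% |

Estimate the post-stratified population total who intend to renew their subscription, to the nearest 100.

Apply each group's respondent rate to its population count:
  app: 10,000 × 55.4% = 5540
  web: 5,000 × 58% = 2900
  mobile: 16,500 × 63.7% = 10510.5
  landline: 5,000 × 50.6% = 2530
  mail: 13,500 × 75.7% = 10219.5
Estimated total = 31,700 → 31,700.

31,700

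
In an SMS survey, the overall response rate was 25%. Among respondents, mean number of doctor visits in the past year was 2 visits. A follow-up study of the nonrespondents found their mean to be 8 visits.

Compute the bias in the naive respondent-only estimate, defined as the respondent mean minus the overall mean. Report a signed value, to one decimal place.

-4.5

Nonresponse fraction = 1 − 0.25 = 0.75.
Bias = (nonresponse fraction) × (respondent mean − nonrespondent mean)
     = 0.75 × (2 − 8) = 0.75 × -6 = -4.5.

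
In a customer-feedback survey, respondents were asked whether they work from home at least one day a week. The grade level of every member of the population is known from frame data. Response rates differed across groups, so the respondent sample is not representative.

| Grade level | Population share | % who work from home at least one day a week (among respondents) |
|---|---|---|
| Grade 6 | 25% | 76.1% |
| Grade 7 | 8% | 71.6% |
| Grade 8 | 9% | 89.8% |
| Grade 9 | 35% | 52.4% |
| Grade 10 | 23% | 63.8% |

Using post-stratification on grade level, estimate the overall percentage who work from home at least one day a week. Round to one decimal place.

65.8%

Each cell contributes population-share × respondent value:
  Grade 6: 0.25 × 76.1 = 19.025
  Grade 7: 0.08 × 71.6 = 5.728
  Grade 8: 0.09 × 89.8 = 8.082
  Grade 9: 0.35 × 52.4 = 18.34
  Grade 10: 0.23 × 63.8 = 14.674
Post-stratified estimate = 65.849 → 65.8%.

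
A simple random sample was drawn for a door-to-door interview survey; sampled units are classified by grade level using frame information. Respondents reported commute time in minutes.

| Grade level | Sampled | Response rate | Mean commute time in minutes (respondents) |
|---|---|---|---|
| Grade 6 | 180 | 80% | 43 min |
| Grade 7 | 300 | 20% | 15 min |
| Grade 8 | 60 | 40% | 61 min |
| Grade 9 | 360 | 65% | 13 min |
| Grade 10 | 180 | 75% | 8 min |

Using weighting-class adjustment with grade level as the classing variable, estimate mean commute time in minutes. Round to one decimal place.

20.4

With weight = n_sampled/n_responded per class, the weighted class total is n_sampled:
  Grade 6: 180 × 43 = 7740
  Grade 7: 300 × 15 = 4500
  Grade 8: 60 × 61 = 3660
  Grade 9: 360 × 13 = 4680
  Grade 10: 180 × 8 = 1440
Adjusted estimate = 22,020 / 1,080 = 20.3889 → 20.4.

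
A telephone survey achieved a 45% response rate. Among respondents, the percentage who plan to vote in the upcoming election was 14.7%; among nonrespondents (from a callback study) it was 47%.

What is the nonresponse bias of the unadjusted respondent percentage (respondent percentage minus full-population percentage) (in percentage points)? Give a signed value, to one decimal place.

-17.8 percentage points

Nonresponse fraction = 1 − 0.45 = 0.55.
Bias = (nonresponse fraction) × (respondent percentage − nonrespondent percentage)
     = 0.55 × (14.7 − 47) = 0.55 × -32.3 = -17.765.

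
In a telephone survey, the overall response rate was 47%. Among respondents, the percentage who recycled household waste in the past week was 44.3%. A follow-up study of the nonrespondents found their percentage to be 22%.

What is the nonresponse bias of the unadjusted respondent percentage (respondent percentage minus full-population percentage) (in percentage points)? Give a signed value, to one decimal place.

Nonresponse fraction = 1 − 0.47 = 0.53.
Bias = (nonresponse fraction) × (respondent percentage − nonrespondent percentage)
     = 0.53 × (44.3 − 22) = 0.53 × 22.3 = 11.819.

+11.8 percentage points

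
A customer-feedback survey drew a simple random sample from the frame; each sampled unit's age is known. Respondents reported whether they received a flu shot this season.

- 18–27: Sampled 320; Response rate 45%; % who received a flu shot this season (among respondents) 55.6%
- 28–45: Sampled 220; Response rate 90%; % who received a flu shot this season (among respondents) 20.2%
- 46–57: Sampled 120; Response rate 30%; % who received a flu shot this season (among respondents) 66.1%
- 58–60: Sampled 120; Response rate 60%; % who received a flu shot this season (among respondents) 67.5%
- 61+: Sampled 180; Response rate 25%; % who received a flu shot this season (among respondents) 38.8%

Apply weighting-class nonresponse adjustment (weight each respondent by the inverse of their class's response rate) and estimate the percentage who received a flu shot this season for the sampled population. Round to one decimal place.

With weight = n_sampled/n_responded per class, the weighted class total is n_sampled:
  18–27: 320 × 55.6 = 17,792
  28–45: 220 × 20.2 = 4444
  46–57: 120 × 66.1 = 7932
  58–60: 120 × 67.5 = 8100
  61+: 180 × 38.8 = 6984
Adjusted estimate = 45,252 / 960 = 47.1375 → 47.1%.

47.1%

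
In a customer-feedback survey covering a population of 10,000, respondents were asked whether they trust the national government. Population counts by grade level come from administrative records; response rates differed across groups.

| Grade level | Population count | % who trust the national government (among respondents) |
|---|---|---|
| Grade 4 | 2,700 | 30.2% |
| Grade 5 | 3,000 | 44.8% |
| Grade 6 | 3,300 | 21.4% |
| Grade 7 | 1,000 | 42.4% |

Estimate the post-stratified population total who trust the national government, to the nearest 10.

Each cell contributes its population count × the respondent rate:
  Grade 4: 2,700 × 30.2% = 815.4
  Grade 5: 3,000 × 44.8% = 1344
  Grade 6: 3,300 × 21.4% = 706.2
  Grade 7: 1,000 × 42.4% = 424
Estimated total = 3289.6 → 3,290.

3,290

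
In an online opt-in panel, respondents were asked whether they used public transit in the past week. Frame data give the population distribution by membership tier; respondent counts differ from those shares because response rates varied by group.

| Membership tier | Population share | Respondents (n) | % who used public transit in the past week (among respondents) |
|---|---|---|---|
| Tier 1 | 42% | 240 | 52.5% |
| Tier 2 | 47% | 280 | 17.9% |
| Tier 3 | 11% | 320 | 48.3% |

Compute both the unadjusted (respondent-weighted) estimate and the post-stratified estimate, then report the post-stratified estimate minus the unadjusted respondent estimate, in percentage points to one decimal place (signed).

Without adjustment, the pooled respondent share is:
  (240/840)×52.5 + (280/840)×17.9 + (320/840)×48.3 = 39.3667%
Reweighting by population membership tier shares:
  0.42×52.5 + 0.47×17.9 + 0.11×48.3 = 35.776%
Difference = 35.776 − 39.3667 = -3.5907 pp.

-3.6 percentage points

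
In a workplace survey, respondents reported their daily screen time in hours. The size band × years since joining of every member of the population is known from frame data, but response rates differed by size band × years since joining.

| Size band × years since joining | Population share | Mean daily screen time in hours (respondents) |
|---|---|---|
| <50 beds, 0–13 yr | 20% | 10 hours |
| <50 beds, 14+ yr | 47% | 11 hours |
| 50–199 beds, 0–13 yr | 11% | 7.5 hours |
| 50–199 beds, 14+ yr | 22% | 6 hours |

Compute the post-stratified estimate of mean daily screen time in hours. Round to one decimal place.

9.3

Reweight to the known size band × years since joining distribution:
  <50 beds, 0–13 yr: 0.2 × 10 = 2
  <50 beds, 14+ yr: 0.47 × 11 = 5.17
  50–199 beds, 0–13 yr: 0.11 × 7.5 = 0.825
  50–199 beds, 14+ yr: 0.22 × 6 = 1.32
Post-stratified estimate = 9.315 → 9.3.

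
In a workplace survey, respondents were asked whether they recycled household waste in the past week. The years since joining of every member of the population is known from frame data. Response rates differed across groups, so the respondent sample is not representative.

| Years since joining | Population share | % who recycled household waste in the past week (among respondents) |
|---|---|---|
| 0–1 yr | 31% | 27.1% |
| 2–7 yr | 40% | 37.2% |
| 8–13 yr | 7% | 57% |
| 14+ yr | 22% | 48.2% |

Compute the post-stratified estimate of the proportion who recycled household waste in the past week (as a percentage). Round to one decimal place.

37.9%

Post-stratification weights by population share, not respondent share:
  0–1 yr: 0.31 × 27.1 = 8.401
  2–7 yr: 0.4 × 37.2 = 14.88
  8–13 yr: 0.07 × 57 = 3.99
  14+ yr: 0.22 × 48.2 = 10.604
Post-stratified estimate = 37.875 → 37.9%.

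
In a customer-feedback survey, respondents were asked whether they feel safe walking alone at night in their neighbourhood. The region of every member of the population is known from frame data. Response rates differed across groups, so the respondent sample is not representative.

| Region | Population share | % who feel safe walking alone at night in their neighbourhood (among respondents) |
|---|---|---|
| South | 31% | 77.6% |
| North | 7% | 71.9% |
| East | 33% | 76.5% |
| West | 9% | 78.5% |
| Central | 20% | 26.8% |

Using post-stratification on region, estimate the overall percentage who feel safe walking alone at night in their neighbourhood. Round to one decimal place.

Weight each group's respondent value by its population share:
  South: 0.31 × 77.6 = 24.056
  North: 0.07 × 71.9 = 5.033
  East: 0.33 × 76.5 = 25.245
  West: 0.09 × 78.5 = 7.065
  Central: 0.2 × 26.8 = 5.36
Post-stratified estimate = 66.759 → 66.8%.

66.8%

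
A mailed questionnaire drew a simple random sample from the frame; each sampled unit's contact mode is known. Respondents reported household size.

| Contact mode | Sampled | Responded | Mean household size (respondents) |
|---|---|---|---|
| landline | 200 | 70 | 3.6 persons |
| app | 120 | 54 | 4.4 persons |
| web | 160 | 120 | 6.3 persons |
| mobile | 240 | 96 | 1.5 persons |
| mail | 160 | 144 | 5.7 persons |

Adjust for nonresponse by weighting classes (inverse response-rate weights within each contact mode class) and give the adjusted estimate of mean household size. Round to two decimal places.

4.01

Response rates by class: landline 70/200 = 35%, app 54/120 = 45%, web 120/160 = 75%, mobile 96/240 = 40%, mail 144/160 = 90%.
Weighting each respondent by the inverse class response rate inflates each class back to its sampled size, so the class weight is n_sampled:
  landline: 200 × 3.6 = 720
  app: 120 × 4.4 = 528
  web: 160 × 6.3 = 1008
  mobile: 240 × 1.5 = 360
  mail: 160 × 5.7 = 912
Adjusted estimate = 3528 / 880 = 4.00909 → 4.01.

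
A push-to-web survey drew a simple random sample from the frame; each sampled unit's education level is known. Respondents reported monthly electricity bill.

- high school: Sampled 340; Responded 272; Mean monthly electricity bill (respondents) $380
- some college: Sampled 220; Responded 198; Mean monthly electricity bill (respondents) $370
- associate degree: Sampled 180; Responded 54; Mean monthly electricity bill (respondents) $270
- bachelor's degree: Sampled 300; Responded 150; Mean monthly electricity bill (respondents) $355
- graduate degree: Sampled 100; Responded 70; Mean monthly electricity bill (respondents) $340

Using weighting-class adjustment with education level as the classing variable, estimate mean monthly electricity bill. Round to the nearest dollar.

$351

Class response rates: high school 272/340 = 80%, some college 198/220 = 90%, associate degree 54/180 = 30%, bachelor's degree 150/300 = 50%, graduate degree 70/100 = 70%.
Weighting each respondent by the inverse class response rate inflates each class back to its sampled size, so the class weight is n_sampled:
  high school: 340 × 380 = 129,200
  some college: 220 × 370 = 81,400
  associate degree: 180 × 270 = 48,600
  bachelor's degree: 300 × 355 = 106,500
  graduate degree: 100 × 340 = 34,000
Adjusted estimate = 399,700 / 1,140 = 350.614 → $351.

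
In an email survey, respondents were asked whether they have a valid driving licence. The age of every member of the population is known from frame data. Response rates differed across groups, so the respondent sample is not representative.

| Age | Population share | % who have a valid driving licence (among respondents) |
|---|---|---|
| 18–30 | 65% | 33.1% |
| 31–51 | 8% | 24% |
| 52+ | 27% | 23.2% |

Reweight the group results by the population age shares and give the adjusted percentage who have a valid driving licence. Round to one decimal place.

29.7%

Post-stratification weights by population share, not respondent share:
  18–30: 0.65 × 33.1 = 21.515
  31–51: 0.08 × 24 = 1.92
  52+: 0.27 × 23.2 = 6.264
Post-stratified estimate = 29.699 → 29.7%.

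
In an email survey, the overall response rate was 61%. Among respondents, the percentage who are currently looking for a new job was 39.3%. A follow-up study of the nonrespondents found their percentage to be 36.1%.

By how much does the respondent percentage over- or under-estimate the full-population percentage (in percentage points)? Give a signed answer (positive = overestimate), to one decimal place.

+1.2 percentage points

Nonresponse fraction = 1 − 0.61 = 0.39.
Bias = (nonresponse fraction) × (respondent percentage − nonrespondent percentage)
     = 0.39 × (39.3 − 36.1) = 0.39 × 3.2 = 1.248.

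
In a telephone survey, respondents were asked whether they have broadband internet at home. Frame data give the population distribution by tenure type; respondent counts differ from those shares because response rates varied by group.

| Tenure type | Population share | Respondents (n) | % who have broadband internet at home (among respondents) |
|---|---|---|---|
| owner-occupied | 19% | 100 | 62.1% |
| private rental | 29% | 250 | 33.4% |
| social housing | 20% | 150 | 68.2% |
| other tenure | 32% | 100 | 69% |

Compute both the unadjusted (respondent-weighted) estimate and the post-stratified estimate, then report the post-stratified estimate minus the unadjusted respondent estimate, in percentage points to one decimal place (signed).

+4.4 percentage points

Naive respondent-only estimate (weights = respondent counts):
  (100/600)×62.1 + (250/600)×33.4 + (150/600)×68.2 + (100/600)×69 = 52.8167%
Reweighting by population tenure type shares:
  0.19×62.1 + 0.29×33.4 + 0.2×68.2 + 0.32×69 = 57.205%
Difference = 57.205 − 52.8167 = 4.3883 pp.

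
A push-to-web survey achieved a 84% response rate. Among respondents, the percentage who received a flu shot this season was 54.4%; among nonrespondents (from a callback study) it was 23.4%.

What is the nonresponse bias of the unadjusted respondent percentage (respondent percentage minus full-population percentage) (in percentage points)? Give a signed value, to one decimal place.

Nonresponse fraction = 1 − 0.84 = 0.16.
Bias = (nonresponse fraction) × (respondent percentage − nonrespondent percentage)
     = 0.16 × (54.4 − 23.4) = 0.16 × 31 = 4.96.

+5.0 percentage points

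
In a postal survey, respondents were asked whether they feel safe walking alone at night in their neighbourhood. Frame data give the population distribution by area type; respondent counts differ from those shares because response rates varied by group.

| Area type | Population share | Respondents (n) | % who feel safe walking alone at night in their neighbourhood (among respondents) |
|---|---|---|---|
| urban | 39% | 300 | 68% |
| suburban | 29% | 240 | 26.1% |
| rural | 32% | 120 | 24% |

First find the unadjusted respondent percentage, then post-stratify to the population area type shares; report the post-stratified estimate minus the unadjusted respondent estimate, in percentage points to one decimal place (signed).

-3.0 percentage points

Naive respondent-only estimate (weights = respondent counts):
  (300/660)×68 + (240/660)×26.1 + (120/660)×24 = 44.7636%
Post-stratified estimate weights by population shares:
  0.39×68 + 0.29×26.1 + 0.32×24 = 41.769%
Difference = 41.769 − 44.7636 = -2.9946 pp.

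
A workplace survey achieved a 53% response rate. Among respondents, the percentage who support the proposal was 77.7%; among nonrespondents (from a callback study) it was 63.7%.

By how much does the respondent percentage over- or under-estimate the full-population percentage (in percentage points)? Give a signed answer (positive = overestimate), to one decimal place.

+6.6 percentage points

Nonresponse fraction = 1 − 0.53 = 0.47.
Bias = (nonresponse fraction) × (respondent percentage − nonrespondent percentage)
     = 0.47 × (77.7 − 63.7) = 0.47 × 14 = 6.58.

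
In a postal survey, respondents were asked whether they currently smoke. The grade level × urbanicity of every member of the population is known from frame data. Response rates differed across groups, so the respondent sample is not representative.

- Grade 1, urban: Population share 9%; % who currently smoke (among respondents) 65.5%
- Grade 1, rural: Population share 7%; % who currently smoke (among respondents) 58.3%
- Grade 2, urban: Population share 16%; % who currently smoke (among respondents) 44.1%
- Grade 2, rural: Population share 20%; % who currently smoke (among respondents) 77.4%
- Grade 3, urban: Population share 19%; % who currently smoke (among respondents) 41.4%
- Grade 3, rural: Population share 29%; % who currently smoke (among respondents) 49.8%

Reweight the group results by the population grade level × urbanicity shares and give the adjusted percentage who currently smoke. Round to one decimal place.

54.8%

Reweight to the known grade level × urbanicity distribution:
  Grade 1, urban: 0.09 × 65.5 = 5.895
  Grade 1, rural: 0.07 × 58.3 = 4.081
  Grade 2, urban: 0.16 × 44.1 = 7.056
  Grade 2, rural: 0.2 × 77.4 = 15.48
  Grade 3, urban: 0.19 × 41.4 = 7.866
  Grade 3, rural: 0.29 × 49.8 = 14.442
Post-stratified estimate = 54.82 → 54.8%.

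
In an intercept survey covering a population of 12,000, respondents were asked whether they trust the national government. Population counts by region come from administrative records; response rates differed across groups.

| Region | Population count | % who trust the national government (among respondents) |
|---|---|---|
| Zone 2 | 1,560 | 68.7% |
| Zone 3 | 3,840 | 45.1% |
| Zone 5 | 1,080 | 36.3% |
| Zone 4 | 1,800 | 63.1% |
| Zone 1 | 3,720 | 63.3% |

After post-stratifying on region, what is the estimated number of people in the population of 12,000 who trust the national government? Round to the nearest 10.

Apply each group's respondent rate to its population count:
  Zone 2: 1,560 × 68.7% = 1071.72
  Zone 3: 3,840 × 45.1% = 1731.84
  Zone 5: 1,080 × 36.3% = 392.04
  Zone 4: 1,800 × 63.1% = 1135.8
  Zone 1: 3,720 × 63.3% = 2354.76
Estimated total = 6686.16 → 6,690.

6,690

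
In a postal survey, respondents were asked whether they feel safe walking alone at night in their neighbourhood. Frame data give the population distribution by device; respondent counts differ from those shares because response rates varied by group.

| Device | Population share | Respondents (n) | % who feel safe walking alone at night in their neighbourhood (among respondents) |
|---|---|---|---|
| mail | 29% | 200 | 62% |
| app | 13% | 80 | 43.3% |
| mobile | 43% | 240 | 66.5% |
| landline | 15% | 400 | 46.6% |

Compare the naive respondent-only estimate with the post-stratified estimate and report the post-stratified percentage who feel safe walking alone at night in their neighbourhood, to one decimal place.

Without adjustment, the pooled respondent share is:
  (200/920)×62 + (80/920)×43.3 + (240/920)×66.5 + (400/920)×46.6 = 54.8522%
Reweighting by population device shares:
  0.29×62 + 0.13×43.3 + 0.43×66.5 + 0.15×46.6 = 59.194%

59.2%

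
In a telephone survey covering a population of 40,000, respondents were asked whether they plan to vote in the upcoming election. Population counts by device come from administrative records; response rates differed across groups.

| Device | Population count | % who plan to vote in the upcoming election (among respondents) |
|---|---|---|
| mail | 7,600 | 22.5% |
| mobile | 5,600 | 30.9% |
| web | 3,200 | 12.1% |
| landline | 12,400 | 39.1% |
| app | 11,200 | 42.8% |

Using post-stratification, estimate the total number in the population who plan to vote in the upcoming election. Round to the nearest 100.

13,500

Each cell contributes its population count × the respondent rate:
  mail: 7,600 × 22.5% = 1710
  mobile: 5,600 × 30.9% = 1730.4
  web: 3,200 × 12.1% = 387.2
  landline: 12,400 × 39.1% = 4848.4
  app: 11,200 × 42.8% = 4793.6
Estimated total = 13469.6 → 13,500.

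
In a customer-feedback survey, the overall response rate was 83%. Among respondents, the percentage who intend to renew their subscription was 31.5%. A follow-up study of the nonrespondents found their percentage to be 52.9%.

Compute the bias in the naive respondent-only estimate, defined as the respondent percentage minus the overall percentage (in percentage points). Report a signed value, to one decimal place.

Nonresponse fraction = 1 − 0.83 = 0.17.
Bias = (nonresponse fraction) × (respondent percentage − nonrespondent percentage)
     = 0.17 × (31.5 − 52.9) = 0.17 × -21.4 = -3.638.

-3.6 percentage points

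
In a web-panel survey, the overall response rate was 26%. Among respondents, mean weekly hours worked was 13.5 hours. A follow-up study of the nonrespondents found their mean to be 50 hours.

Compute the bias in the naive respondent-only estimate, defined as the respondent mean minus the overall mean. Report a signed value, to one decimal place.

Nonresponse fraction = 1 − 0.26 = 0.74.
Bias = (nonresponse fraction) × (respondent mean − nonrespondent mean)
     = 0.74 × (13.5 − 50) = 0.74 × -36.5 = -27.01.

-27.0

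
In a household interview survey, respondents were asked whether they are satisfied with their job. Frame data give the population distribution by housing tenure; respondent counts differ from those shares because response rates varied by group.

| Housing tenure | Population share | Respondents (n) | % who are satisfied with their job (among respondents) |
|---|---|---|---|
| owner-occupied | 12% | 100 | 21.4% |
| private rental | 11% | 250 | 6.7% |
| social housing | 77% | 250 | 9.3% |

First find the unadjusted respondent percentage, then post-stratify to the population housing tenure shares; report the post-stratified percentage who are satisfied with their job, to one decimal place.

10.5%

Unadjusted (pooled respondent) estimate weights by respondent counts:
  (100/600)×21.4 + (250/600)×6.7 + (250/600)×9.3 = 10.2333%
Post-stratified estimate weights by population shares:
  0.12×21.4 + 0.11×6.7 + 0.77×9.3 = 10.466%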